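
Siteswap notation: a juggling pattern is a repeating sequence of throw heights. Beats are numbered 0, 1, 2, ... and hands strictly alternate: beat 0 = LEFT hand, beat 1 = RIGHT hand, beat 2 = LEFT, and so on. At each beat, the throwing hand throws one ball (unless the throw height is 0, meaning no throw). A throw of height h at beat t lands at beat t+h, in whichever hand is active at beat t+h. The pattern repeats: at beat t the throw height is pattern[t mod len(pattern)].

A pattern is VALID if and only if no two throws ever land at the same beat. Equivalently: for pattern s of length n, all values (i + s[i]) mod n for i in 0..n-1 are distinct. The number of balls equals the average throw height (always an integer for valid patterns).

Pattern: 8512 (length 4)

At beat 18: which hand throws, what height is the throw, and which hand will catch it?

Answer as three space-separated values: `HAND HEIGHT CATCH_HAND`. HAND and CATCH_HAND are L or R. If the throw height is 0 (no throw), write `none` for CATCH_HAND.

Beat 18: 18 mod 2 = 0, so hand = L
Throw height = pattern[18 mod 4] = pattern[2] = 1
Lands at beat 18+1=19, 19 mod 2 = 1, so catch hand = R

Answer: L 1 R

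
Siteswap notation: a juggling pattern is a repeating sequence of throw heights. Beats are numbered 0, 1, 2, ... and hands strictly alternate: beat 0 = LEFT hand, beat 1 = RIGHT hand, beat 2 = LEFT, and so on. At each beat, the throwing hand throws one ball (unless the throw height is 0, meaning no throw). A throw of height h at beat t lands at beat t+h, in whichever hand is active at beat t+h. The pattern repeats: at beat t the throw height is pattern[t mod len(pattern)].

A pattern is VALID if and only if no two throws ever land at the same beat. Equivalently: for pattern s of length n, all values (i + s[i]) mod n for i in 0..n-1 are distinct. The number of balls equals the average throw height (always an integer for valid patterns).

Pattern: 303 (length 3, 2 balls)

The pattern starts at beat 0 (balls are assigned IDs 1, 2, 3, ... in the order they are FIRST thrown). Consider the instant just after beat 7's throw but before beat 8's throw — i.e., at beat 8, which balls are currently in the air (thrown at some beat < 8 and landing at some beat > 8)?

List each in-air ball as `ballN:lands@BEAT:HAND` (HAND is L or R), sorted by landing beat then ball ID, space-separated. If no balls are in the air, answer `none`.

Beat 0 (L): throw ball1 h=3 -> lands@3:R; in-air after throw: [b1@3:R]
Beat 2 (L): throw ball2 h=3 -> lands@5:R; in-air after throw: [b1@3:R b2@5:R]
Beat 3 (R): throw ball1 h=3 -> lands@6:L; in-air after throw: [b2@5:R b1@6:L]
Beat 5 (R): throw ball2 h=3 -> lands@8:L; in-air after throw: [b1@6:L b2@8:L]
Beat 6 (L): throw ball1 h=3 -> lands@9:R; in-air after throw: [b2@8:L b1@9:R]
Beat 8 (L): throw ball2 h=3 -> lands@11:R; in-air after throw: [b1@9:R b2@11:R]

Answer: ball1:lands@9:R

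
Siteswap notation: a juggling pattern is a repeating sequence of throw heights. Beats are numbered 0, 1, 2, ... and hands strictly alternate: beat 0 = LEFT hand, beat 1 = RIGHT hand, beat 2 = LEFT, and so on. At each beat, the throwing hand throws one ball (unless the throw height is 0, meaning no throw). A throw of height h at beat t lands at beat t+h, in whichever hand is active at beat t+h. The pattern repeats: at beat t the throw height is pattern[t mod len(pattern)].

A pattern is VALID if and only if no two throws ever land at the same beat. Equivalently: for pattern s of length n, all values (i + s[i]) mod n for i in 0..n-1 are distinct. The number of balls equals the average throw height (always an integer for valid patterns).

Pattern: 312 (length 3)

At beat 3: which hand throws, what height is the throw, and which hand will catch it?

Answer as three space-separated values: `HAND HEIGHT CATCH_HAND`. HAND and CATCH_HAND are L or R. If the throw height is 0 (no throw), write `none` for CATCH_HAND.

Answer: R 3 L

Derivation:
Beat 3: 3 mod 2 = 1, so hand = R
Throw height = pattern[3 mod 3] = pattern[0] = 3
Lands at beat 3+3=6, 6 mod 2 = 0, so catch hand = L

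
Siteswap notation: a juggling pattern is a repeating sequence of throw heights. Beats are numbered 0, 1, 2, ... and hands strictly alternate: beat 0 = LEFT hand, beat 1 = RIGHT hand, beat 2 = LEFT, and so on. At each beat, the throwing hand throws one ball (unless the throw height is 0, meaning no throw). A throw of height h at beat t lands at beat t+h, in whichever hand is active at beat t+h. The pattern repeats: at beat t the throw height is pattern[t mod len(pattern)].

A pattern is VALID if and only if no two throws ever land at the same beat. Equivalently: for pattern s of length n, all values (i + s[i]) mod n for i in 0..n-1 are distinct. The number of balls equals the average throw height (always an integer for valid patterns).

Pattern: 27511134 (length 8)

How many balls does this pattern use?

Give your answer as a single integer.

Pattern = [2, 7, 5, 1, 1, 1, 3, 4], length n = 8
  position 0: throw height = 2, running sum = 2
  position 1: throw height = 7, running sum = 9
  position 2: throw height = 5, running sum = 14
  position 3: throw height = 1, running sum = 15
  position 4: throw height = 1, running sum = 16
  position 5: throw height = 1, running sum = 17
  position 6: throw height = 3, running sum = 20
  position 7: throw height = 4, running sum = 24
Total sum = 24; balls = sum / n = 24 / 8 = 3

Answer: 3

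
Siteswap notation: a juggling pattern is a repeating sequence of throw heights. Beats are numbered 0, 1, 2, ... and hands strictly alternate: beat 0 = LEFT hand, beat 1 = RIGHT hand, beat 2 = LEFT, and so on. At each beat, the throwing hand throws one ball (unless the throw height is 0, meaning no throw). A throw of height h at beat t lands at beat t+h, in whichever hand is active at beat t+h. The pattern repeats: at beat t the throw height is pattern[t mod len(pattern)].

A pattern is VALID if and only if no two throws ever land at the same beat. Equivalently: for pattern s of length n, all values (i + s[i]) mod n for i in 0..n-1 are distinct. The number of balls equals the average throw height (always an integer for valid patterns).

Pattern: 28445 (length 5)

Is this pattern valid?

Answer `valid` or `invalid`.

Answer: invalid

Derivation:
i=0: (i + s[i]) mod n = (0 + 2) mod 5 = 2
i=1: (i + s[i]) mod n = (1 + 8) mod 5 = 4
i=2: (i + s[i]) mod n = (2 + 4) mod 5 = 1
i=3: (i + s[i]) mod n = (3 + 4) mod 5 = 2
i=4: (i + s[i]) mod n = (4 + 5) mod 5 = 4
Residues: [2, 4, 1, 2, 4], distinct: False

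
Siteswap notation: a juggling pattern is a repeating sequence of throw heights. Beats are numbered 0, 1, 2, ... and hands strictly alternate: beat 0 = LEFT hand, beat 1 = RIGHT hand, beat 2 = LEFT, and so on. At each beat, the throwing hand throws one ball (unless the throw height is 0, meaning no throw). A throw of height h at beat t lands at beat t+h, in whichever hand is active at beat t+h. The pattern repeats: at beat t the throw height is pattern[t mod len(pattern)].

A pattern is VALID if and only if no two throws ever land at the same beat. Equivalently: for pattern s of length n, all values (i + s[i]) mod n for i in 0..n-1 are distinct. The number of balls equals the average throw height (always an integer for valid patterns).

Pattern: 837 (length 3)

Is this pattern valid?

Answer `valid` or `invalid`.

i=0: (i + s[i]) mod n = (0 + 8) mod 3 = 2
i=1: (i + s[i]) mod n = (1 + 3) mod 3 = 1
i=2: (i + s[i]) mod n = (2 + 7) mod 3 = 0
Residues: [2, 1, 0], distinct: True

Answer: valid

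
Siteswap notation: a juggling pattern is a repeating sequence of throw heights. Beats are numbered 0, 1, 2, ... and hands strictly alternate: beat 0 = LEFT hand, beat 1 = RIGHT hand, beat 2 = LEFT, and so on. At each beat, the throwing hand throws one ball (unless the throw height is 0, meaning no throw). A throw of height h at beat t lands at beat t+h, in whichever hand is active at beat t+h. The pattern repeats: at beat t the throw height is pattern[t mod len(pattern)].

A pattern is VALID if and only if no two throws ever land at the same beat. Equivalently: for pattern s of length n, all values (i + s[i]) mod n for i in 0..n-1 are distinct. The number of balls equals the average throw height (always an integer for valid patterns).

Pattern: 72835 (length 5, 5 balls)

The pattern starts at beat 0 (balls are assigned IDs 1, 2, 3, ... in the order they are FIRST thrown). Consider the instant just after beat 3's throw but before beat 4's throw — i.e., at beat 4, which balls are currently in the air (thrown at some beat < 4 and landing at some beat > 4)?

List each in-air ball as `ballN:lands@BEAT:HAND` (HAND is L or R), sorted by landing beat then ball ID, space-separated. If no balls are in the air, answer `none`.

Answer: ball2:lands@6:L ball1:lands@7:R ball3:lands@10:L

Derivation:
Beat 0 (L): throw ball1 h=7 -> lands@7:R; in-air after throw: [b1@7:R]
Beat 1 (R): throw ball2 h=2 -> lands@3:R; in-air after throw: [b2@3:R b1@7:R]
Beat 2 (L): throw ball3 h=8 -> lands@10:L; in-air after throw: [b2@3:R b1@7:R b3@10:L]
Beat 3 (R): throw ball2 h=3 -> lands@6:L; in-air after throw: [b2@6:L b1@7:R b3@10:L]
Beat 4 (L): throw ball4 h=5 -> lands@9:R; in-air after throw: [b2@6:L b1@7:R b4@9:R b3@10:L]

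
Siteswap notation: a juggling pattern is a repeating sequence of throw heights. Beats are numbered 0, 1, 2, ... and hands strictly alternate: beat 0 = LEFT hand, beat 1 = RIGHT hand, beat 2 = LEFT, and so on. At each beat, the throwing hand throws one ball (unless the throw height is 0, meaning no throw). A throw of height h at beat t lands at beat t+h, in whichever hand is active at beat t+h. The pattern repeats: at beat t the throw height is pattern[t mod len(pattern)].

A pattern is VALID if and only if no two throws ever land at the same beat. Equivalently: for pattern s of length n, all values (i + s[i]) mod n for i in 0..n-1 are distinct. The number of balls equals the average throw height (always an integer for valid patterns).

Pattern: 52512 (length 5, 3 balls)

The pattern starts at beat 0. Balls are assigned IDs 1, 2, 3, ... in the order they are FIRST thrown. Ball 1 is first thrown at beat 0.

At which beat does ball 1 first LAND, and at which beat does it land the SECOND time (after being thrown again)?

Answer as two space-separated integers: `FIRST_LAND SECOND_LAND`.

Answer: 5 10

Derivation:
Beat 0 (L): throw ball1 h=5 -> lands@5:R; in-air after throw: [b1@5:R]
Beat 1 (R): throw ball2 h=2 -> lands@3:R; in-air after throw: [b2@3:R b1@5:R]
Beat 2 (L): throw ball3 h=5 -> lands@7:R; in-air after throw: [b2@3:R b1@5:R b3@7:R]
Beat 3 (R): throw ball2 h=1 -> lands@4:L; in-air after throw: [b2@4:L b1@5:R b3@7:R]
Beat 4 (L): throw ball2 h=2 -> lands@6:L; in-air after throw: [b1@5:R b2@6:L b3@7:R]
Beat 5 (R): throw ball1 h=5 -> lands@10:L; in-air after throw: [b2@6:L b3@7:R b1@10:L]
Beat 6 (L): throw ball2 h=2 -> lands@8:L; in-air after throw: [b3@7:R b2@8:L b1@10:L]
Beat 7 (R): throw ball3 h=5 -> lands@12:L; in-air after throw: [b2@8:L b1@10:L b3@12:L]
Beat 8 (L): throw ball2 h=1 -> lands@9:R; in-air after throw: [b2@9:R b1@10:L b3@12:L]
Beat 9 (R): throw ball2 h=2 -> lands@11:R; in-air after throw: [b1@10:L b2@11:R b3@12:L]
Beat 10 (L): throw ball1 h=5 -> lands@15:R; in-air after throw: [b2@11:R b3@12:L b1@15:R]
Ball 1: thrown@0 h=5 -> first land @5; rethrown@5 h=5 -> second land @10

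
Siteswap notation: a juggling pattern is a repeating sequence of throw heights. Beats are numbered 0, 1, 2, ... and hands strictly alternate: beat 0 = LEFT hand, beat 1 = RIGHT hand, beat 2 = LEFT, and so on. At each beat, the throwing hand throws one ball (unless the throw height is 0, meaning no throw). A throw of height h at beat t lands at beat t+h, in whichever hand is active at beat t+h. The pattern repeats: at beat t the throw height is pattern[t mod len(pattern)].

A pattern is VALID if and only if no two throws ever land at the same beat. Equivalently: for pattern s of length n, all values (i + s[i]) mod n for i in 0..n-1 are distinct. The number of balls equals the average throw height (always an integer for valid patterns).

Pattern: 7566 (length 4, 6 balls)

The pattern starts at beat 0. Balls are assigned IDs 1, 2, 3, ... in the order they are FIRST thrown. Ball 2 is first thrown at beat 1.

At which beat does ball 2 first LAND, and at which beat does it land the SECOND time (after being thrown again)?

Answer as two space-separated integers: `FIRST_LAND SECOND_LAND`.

Beat 0 (L): throw ball1 h=7 -> lands@7:R; in-air after throw: [b1@7:R]
Beat 1 (R): throw ball2 h=5 -> lands@6:L; in-air after throw: [b2@6:L b1@7:R]
Beat 2 (L): throw ball3 h=6 -> lands@8:L; in-air after throw: [b2@6:L b1@7:R b3@8:L]
Beat 3 (R): throw ball4 h=6 -> lands@9:R; in-air after throw: [b2@6:L b1@7:R b3@8:L b4@9:R]
Beat 4 (L): throw ball5 h=7 -> lands@11:R; in-air after throw: [b2@6:L b1@7:R b3@8:L b4@9:R b5@11:R]
Beat 5 (R): throw ball6 h=5 -> lands@10:L; in-air after throw: [b2@6:L b1@7:R b3@8:L b4@9:R b6@10:L b5@11:R]
Beat 6 (L): throw ball2 h=6 -> lands@12:L; in-air after throw: [b1@7:R b3@8:L b4@9:R b6@10:L b5@11:R b2@12:L]
Beat 7 (R): throw ball1 h=6 -> lands@13:R; in-air after throw: [b3@8:L b4@9:R b6@10:L b5@11:R b2@12:L b1@13:R]
Beat 8 (L): throw ball3 h=7 -> lands@15:R; in-air after throw: [b4@9:R b6@10:L b5@11:R b2@12:L b1@13:R b3@15:R]
Beat 9 (R): throw ball4 h=5 -> lands@14:L; in-air after throw: [b6@10:L b5@11:R b2@12:L b1@13:R b4@14:L b3@15:R]
Beat 10 (L): throw ball6 h=6 -> lands@16:L; in-air after throw: [b5@11:R b2@12:L b1@13:R b4@14:L b3@15:R b6@16:L]
Beat 11 (R): throw ball5 h=6 -> lands@17:R; in-air after throw: [b2@12:L b1@13:R b4@14:L b3@15:R b6@16:L b5@17:R]
Ball 2: thrown@1 h=5 -> first land @6; rethrown@6 h=6 -> second land @12

Answer: 6 12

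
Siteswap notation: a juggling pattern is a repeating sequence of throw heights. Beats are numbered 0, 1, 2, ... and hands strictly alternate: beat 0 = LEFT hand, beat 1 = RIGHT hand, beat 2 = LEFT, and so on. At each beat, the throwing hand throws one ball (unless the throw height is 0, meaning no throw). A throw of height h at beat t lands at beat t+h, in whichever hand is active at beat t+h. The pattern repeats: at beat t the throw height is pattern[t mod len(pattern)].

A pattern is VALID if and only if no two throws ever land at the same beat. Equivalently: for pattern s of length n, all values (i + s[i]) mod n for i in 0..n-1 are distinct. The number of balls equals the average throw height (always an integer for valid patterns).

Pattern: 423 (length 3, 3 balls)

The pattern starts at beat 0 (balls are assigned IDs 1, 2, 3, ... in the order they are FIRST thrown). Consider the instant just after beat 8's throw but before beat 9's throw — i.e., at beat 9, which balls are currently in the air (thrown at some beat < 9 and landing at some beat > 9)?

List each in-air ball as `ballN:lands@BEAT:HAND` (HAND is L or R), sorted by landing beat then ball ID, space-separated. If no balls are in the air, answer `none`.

Answer: ball1:lands@10:L ball3:lands@11:R

Derivation:
Beat 0 (L): throw ball1 h=4 -> lands@4:L; in-air after throw: [b1@4:L]
Beat 1 (R): throw ball2 h=2 -> lands@3:R; in-air after throw: [b2@3:R b1@4:L]
Beat 2 (L): throw ball3 h=3 -> lands@5:R; in-air after throw: [b2@3:R b1@4:L b3@5:R]
Beat 3 (R): throw ball2 h=4 -> lands@7:R; in-air after throw: [b1@4:L b3@5:R b2@7:R]
Beat 4 (L): throw ball1 h=2 -> lands@6:L; in-air after throw: [b3@5:R b1@6:L b2@7:R]
Beat 5 (R): throw ball3 h=3 -> lands@8:L; in-air after throw: [b1@6:L b2@7:R b3@8:L]
Beat 6 (L): throw ball1 h=4 -> lands@10:L; in-air after throw: [b2@7:R b3@8:L b1@10:L]
Beat 7 (R): throw ball2 h=2 -> lands@9:R; in-air after throw: [b3@8:L b2@9:R b1@10:L]
Beat 8 (L): throw ball3 h=3 -> lands@11:R; in-air after throw: [b2@9:R b1@10:L b3@11:R]
Beat 9 (R): throw ball2 h=4 -> lands@13:R; in-air after throw: [b1@10:L b3@11:R b2@13:R]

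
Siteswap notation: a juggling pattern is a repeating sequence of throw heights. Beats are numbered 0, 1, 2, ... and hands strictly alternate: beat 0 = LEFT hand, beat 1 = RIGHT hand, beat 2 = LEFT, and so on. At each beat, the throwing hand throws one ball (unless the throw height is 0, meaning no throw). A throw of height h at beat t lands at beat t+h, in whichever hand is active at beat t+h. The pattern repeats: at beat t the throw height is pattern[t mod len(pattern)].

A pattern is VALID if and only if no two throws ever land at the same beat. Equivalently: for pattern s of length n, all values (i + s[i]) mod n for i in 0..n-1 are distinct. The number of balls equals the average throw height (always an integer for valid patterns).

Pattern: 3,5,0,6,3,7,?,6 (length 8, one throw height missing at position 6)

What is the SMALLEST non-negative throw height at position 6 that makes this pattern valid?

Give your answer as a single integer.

Answer: 2

Derivation:
i=0: (0 + 3) mod 8 = 3
i=1: (1 + 5) mod 8 = 6
i=2: (2 + 0) mod 8 = 2
i=3: (3 + 6) mod 8 = 1
i=4: (4 + 3) mod 8 = 7
i=5: (5 + 7) mod 8 = 4
i=6: s[i]=? (unknown)
i=7: (7 + 6) mod 8 = 5
Known residues: [1, 2, 3, 4, 5, 6, 7]; need a permutation of 0..7, so missing residue r = 0
Need (6 + s) mod 8 = 0; smallest s = (0 - 6) mod 8 = 2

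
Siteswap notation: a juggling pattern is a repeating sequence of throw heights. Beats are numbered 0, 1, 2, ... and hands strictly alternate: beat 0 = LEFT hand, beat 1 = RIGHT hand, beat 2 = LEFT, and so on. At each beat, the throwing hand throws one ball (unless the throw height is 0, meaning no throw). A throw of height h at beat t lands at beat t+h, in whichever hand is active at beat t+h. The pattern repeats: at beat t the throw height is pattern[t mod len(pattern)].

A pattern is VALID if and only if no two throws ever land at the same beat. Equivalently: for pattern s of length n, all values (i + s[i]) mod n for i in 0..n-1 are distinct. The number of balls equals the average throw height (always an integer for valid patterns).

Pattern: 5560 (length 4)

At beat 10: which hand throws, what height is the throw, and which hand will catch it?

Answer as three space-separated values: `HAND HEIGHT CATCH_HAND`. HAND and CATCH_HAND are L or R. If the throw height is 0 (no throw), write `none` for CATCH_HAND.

Beat 10: 10 mod 2 = 0, so hand = L
Throw height = pattern[10 mod 4] = pattern[2] = 6
Lands at beat 10+6=16, 16 mod 2 = 0, so catch hand = L

Answer: L 6 L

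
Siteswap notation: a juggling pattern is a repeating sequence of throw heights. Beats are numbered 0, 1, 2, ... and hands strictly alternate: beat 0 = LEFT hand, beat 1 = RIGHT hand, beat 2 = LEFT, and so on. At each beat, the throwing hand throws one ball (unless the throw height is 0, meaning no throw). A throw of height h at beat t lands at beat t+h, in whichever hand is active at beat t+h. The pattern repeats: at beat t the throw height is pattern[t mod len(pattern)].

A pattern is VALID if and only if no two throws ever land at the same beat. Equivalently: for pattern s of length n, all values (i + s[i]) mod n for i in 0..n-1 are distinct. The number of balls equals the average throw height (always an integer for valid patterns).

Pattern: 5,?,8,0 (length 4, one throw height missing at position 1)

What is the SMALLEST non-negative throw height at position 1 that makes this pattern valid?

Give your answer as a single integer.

Answer: 3

Derivation:
i=0: (0 + 5) mod 4 = 1
i=1: s[i]=? (unknown)
i=2: (2 + 8) mod 4 = 2
i=3: (3 + 0) mod 4 = 3
Known residues: [1, 2, 3]; need a permutation of 0..3, so missing residue r = 0
Need (1 + s) mod 4 = 0; smallest s = (0 - 1) mod 4 = 3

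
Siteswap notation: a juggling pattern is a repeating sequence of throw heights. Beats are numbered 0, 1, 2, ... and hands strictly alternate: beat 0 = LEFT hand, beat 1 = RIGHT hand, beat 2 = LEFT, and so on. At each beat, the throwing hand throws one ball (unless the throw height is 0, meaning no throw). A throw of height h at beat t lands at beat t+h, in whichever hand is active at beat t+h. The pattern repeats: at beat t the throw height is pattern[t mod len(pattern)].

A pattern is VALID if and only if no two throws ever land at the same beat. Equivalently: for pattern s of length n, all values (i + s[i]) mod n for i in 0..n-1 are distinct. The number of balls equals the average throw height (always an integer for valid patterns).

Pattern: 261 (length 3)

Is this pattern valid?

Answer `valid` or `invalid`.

Answer: valid

Derivation:
i=0: (i + s[i]) mod n = (0 + 2) mod 3 = 2
i=1: (i + s[i]) mod n = (1 + 6) mod 3 = 1
i=2: (i + s[i]) mod n = (2 + 1) mod 3 = 0
Residues: [2, 1, 0], distinct: True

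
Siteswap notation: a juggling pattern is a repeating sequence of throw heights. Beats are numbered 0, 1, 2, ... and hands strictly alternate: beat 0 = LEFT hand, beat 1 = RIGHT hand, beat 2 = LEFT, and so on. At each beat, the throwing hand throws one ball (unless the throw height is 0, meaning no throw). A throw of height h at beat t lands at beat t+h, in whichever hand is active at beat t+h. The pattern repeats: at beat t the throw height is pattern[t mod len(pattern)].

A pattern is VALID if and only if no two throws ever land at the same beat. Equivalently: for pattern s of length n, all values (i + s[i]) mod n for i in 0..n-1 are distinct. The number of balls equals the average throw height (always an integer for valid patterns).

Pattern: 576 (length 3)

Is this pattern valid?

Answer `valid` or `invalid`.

Answer: invalid

Derivation:
i=0: (i + s[i]) mod n = (0 + 5) mod 3 = 2
i=1: (i + s[i]) mod n = (1 + 7) mod 3 = 2
i=2: (i + s[i]) mod n = (2 + 6) mod 3 = 2
Residues: [2, 2, 2], distinct: False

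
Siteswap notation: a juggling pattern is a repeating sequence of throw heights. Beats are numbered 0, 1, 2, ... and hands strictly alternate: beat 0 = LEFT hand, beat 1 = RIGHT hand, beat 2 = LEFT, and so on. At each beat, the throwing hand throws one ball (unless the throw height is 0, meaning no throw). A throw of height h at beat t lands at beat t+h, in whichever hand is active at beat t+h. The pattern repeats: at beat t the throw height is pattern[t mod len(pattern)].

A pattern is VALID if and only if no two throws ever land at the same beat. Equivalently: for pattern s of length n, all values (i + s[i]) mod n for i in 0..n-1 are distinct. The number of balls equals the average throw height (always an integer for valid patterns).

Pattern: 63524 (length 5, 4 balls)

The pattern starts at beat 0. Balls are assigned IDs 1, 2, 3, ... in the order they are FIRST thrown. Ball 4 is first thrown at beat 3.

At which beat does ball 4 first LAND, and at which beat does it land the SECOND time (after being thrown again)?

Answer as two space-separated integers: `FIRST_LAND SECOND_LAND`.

Answer: 5 11

Derivation:
Beat 0 (L): throw ball1 h=6 -> lands@6:L; in-air after throw: [b1@6:L]
Beat 1 (R): throw ball2 h=3 -> lands@4:L; in-air after throw: [b2@4:L b1@6:L]
Beat 2 (L): throw ball3 h=5 -> lands@7:R; in-air after throw: [b2@4:L b1@6:L b3@7:R]
Beat 3 (R): throw ball4 h=2 -> lands@5:R; in-air after throw: [b2@4:L b4@5:R b1@6:L b3@7:R]
Beat 4 (L): throw ball2 h=4 -> lands@8:L; in-air after throw: [b4@5:R b1@6:L b3@7:R b2@8:L]
Beat 5 (R): throw ball4 h=6 -> lands@11:R; in-air after throw: [b1@6:L b3@7:R b2@8:L b4@11:R]
Beat 6 (L): throw ball1 h=3 -> lands@9:R; in-air after throw: [b3@7:R b2@8:L b1@9:R b4@11:R]
Beat 7 (R): throw ball3 h=5 -> lands@12:L; in-air after throw: [b2@8:L b1@9:R b4@11:R b3@12:L]
Beat 8 (L): throw ball2 h=2 -> lands@10:L; in-air after throw: [b1@9:R b2@10:L b4@11:R b3@12:L]
Beat 9 (R): throw ball1 h=4 -> lands@13:R; in-air after throw: [b2@10:L b4@11:R b3@12:L b1@13:R]
Beat 10 (L): throw ball2 h=6 -> lands@16:L; in-air after throw: [b4@11:R b3@12:L b1@13:R b2@16:L]
Beat 11 (R): throw ball4 h=3 -> lands@14:L; in-air after throw: [b3@12:L b1@13:R b4@14:L b2@16:L]
Ball 4: thrown@3 h=2 -> first land @5; rethrown@5 h=6 -> second land @11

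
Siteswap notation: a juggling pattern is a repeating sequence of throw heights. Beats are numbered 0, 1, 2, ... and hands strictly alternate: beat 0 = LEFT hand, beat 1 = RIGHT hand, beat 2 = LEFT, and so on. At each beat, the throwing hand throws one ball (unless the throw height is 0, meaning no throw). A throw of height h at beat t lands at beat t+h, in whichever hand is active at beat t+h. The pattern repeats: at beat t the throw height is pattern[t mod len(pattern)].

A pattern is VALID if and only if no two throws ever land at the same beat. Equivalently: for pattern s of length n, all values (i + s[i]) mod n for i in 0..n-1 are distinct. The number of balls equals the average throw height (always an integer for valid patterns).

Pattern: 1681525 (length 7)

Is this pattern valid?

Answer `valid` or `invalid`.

i=0: (i + s[i]) mod n = (0 + 1) mod 7 = 1
i=1: (i + s[i]) mod n = (1 + 6) mod 7 = 0
i=2: (i + s[i]) mod n = (2 + 8) mod 7 = 3
i=3: (i + s[i]) mod n = (3 + 1) mod 7 = 4
i=4: (i + s[i]) mod n = (4 + 5) mod 7 = 2
i=5: (i + s[i]) mod n = (5 + 2) mod 7 = 0
i=6: (i + s[i]) mod n = (6 + 5) mod 7 = 4
Residues: [1, 0, 3, 4, 2, 0, 4], distinct: False

Answer: invalid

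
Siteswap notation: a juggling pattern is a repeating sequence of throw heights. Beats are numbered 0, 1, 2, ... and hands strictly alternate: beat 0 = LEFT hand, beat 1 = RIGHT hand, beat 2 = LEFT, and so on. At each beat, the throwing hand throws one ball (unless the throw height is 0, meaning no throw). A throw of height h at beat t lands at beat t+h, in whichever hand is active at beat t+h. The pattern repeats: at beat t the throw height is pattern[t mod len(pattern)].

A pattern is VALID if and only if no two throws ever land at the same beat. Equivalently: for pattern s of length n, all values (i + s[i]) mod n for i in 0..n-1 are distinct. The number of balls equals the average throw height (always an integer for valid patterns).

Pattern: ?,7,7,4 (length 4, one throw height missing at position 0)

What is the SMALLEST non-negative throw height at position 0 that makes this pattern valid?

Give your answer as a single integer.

i=0: s[i]=? (unknown)
i=1: (1 + 7) mod 4 = 0
i=2: (2 + 7) mod 4 = 1
i=3: (3 + 4) mod 4 = 3
Known residues: [0, 1, 3]; need a permutation of 0..3, so missing residue r = 2
Need (0 + s) mod 4 = 2; smallest s = (2 - 0) mod 4 = 2

Answer: 2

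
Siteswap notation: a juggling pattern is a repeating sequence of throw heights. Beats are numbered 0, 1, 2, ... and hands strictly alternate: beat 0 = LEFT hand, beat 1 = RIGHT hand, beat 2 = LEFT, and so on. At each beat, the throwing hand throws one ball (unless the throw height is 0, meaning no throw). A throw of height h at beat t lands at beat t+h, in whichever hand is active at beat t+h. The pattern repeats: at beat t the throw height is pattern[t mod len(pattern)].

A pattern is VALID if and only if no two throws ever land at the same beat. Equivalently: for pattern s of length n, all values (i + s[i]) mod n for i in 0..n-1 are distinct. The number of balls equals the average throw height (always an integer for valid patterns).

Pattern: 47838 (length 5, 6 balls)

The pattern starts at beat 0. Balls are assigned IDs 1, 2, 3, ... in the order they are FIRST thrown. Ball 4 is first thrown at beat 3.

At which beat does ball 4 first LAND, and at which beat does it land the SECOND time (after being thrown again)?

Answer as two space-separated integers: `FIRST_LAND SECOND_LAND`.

Answer: 6 13

Derivation:
Beat 0 (L): throw ball1 h=4 -> lands@4:L; in-air after throw: [b1@4:L]
Beat 1 (R): throw ball2 h=7 -> lands@8:L; in-air after throw: [b1@4:L b2@8:L]
Beat 2 (L): throw ball3 h=8 -> lands@10:L; in-air after throw: [b1@4:L b2@8:L b3@10:L]
Beat 3 (R): throw ball4 h=3 -> lands@6:L; in-air after throw: [b1@4:L b4@6:L b2@8:L b3@10:L]
Beat 4 (L): throw ball1 h=8 -> lands@12:L; in-air after throw: [b4@6:L b2@8:L b3@10:L b1@12:L]
Beat 5 (R): throw ball5 h=4 -> lands@9:R; in-air after throw: [b4@6:L b2@8:L b5@9:R b3@10:L b1@12:L]
Beat 6 (L): throw ball4 h=7 -> lands@13:R; in-air after throw: [b2@8:L b5@9:R b3@10:L b1@12:L b4@13:R]
Beat 7 (R): throw ball6 h=8 -> lands@15:R; in-air after throw: [b2@8:L b5@9:R b3@10:L b1@12:L b4@13:R b6@15:R]
Beat 8 (L): throw ball2 h=3 -> lands@11:R; in-air after throw: [b5@9:R b3@10:L b2@11:R b1@12:L b4@13:R b6@15:R]
Beat 9 (R): throw ball5 h=8 -> lands@17:R; in-air after throw: [b3@10:L b2@11:R b1@12:L b4@13:R b6@15:R b5@17:R]
Beat 10 (L): throw ball3 h=4 -> lands@14:L; in-air after throw: [b2@11:R b1@12:L b4@13:R b3@14:L b6@15:R b5@17:R]
Beat 11 (R): throw ball2 h=7 -> lands@18:L; in-air after throw: [b1@12:L b4@13:R b3@14:L b6@15:R b5@17:R b2@18:L]
Beat 12 (L): throw ball1 h=8 -> lands@20:L; in-air after throw: [b4@13:R b3@14:L b6@15:R b5@17:R b2@18:L b1@20:L]
Beat 13 (R): throw ball4 h=3 -> lands@16:L; in-air after throw: [b3@14:L b6@15:R b4@16:L b5@17:R b2@18:L b1@20:L]
Ball 4: thrown@3 h=3 -> first land @6; rethrown@6 h=7 -> second land @13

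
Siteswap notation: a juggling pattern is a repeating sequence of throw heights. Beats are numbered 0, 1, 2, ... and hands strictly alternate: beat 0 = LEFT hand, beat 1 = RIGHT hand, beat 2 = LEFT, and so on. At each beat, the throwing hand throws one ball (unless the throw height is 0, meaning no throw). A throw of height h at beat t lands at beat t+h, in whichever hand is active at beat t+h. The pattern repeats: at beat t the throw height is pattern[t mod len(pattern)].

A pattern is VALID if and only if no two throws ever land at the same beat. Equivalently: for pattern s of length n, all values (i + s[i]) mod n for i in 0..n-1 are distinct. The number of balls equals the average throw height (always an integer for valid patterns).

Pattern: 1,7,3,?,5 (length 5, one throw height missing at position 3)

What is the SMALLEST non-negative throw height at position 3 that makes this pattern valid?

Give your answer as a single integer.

i=0: (0 + 1) mod 5 = 1
i=1: (1 + 7) mod 5 = 3
i=2: (2 + 3) mod 5 = 0
i=3: s[i]=? (unknown)
i=4: (4 + 5) mod 5 = 4
Known residues: [0, 1, 3, 4]; need a permutation of 0..4, so missing residue r = 2
Need (3 + s) mod 5 = 2; smallest s = (2 - 3) mod 5 = 4

Answer: 4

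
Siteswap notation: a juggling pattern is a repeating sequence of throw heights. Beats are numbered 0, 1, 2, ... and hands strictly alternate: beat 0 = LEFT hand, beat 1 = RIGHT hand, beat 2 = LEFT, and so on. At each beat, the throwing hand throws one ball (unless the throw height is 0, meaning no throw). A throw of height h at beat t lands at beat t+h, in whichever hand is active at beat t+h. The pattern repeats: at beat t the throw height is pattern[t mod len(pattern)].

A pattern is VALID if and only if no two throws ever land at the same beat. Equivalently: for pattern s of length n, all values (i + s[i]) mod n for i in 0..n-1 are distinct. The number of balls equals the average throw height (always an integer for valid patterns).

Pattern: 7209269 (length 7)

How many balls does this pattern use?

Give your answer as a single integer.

Pattern = [7, 2, 0, 9, 2, 6, 9], length n = 7
  position 0: throw height = 7, running sum = 7
  position 1: throw height = 2, running sum = 9
  position 2: throw height = 0, running sum = 9
  position 3: throw height = 9, running sum = 18
  position 4: throw height = 2, running sum = 20
  position 5: throw height = 6, running sum = 26
  position 6: throw height = 9, running sum = 35
Total sum = 35; balls = sum / n = 35 / 7 = 5

Answer: 5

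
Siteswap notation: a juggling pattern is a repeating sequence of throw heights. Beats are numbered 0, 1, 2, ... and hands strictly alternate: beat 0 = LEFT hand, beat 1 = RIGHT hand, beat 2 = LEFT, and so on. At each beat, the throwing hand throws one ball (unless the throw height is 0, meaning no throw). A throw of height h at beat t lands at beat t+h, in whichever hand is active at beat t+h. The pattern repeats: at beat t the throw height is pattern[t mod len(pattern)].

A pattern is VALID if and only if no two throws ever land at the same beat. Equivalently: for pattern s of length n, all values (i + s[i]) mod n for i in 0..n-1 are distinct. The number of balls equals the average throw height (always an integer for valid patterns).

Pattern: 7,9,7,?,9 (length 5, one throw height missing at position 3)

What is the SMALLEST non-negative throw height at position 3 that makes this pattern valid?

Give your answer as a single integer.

Answer: 3

Derivation:
i=0: (0 + 7) mod 5 = 2
i=1: (1 + 9) mod 5 = 0
i=2: (2 + 7) mod 5 = 4
i=3: s[i]=? (unknown)
i=4: (4 + 9) mod 5 = 3
Known residues: [0, 2, 3, 4]; need a permutation of 0..4, so missing residue r = 1
Need (3 + s) mod 5 = 1; smallest s = (1 - 3) mod 5 = 3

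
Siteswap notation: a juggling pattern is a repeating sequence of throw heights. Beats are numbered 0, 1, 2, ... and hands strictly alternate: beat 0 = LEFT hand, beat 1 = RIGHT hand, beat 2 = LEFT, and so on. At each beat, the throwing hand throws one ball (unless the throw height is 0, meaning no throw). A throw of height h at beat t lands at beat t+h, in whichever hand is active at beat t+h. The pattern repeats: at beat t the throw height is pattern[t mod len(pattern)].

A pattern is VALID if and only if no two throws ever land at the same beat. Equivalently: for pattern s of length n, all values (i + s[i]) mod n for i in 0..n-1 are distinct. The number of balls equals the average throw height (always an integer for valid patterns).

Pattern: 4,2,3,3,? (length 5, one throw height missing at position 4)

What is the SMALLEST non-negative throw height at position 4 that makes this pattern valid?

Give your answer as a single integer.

Answer: 3

Derivation:
i=0: (0 + 4) mod 5 = 4
i=1: (1 + 2) mod 5 = 3
i=2: (2 + 3) mod 5 = 0
i=3: (3 + 3) mod 5 = 1
i=4: s[i]=? (unknown)
Known residues: [0, 1, 3, 4]; need a permutation of 0..4, so missing residue r = 2
Need (4 + s) mod 5 = 2; smallest s = (2 - 4) mod 5 = 3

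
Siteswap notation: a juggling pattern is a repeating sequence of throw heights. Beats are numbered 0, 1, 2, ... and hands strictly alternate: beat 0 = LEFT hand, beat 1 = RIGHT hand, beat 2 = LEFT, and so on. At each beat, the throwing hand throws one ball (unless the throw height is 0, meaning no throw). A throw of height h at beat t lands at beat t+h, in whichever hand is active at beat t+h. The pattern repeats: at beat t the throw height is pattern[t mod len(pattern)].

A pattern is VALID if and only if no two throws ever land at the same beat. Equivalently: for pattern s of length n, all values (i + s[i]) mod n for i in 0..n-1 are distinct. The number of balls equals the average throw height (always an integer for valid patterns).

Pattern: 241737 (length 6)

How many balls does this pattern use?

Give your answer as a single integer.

Pattern = [2, 4, 1, 7, 3, 7], length n = 6
  position 0: throw height = 2, running sum = 2
  position 1: throw height = 4, running sum = 6
  position 2: throw height = 1, running sum = 7
  position 3: throw height = 7, running sum = 14
  position 4: throw height = 3, running sum = 17
  position 5: throw height = 7, running sum = 24
Total sum = 24; balls = sum / n = 24 / 6 = 4

Answer: 4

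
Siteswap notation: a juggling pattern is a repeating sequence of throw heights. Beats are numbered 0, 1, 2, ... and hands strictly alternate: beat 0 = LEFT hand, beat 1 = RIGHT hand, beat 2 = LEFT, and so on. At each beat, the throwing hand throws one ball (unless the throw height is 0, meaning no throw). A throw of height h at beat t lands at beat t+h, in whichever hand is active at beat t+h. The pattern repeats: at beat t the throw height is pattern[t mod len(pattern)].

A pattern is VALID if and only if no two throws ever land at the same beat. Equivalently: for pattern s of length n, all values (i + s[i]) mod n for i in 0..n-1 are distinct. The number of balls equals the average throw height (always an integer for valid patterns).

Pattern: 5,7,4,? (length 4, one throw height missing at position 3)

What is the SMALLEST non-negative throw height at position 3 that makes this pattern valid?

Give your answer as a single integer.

Answer: 0

Derivation:
i=0: (0 + 5) mod 4 = 1
i=1: (1 + 7) mod 4 = 0
i=2: (2 + 4) mod 4 = 2
i=3: s[i]=? (unknown)
Known residues: [0, 1, 2]; need a permutation of 0..3, so missing residue r = 3
Need (3 + s) mod 4 = 3; smallest s = (3 - 3) mod 4 = 0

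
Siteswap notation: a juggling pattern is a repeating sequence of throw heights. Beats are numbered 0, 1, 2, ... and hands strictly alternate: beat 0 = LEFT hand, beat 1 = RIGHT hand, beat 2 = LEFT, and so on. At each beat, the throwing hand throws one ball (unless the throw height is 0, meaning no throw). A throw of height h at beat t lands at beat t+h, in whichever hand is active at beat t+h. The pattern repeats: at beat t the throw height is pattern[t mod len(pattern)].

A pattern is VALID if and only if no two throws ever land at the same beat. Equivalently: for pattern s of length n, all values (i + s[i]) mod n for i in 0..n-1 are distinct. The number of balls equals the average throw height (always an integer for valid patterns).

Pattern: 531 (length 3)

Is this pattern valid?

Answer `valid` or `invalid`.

Answer: valid

Derivation:
i=0: (i + s[i]) mod n = (0 + 5) mod 3 = 2
i=1: (i + s[i]) mod n = (1 + 3) mod 3 = 1
i=2: (i + s[i]) mod n = (2 + 1) mod 3 = 0
Residues: [2, 1, 0], distinct: True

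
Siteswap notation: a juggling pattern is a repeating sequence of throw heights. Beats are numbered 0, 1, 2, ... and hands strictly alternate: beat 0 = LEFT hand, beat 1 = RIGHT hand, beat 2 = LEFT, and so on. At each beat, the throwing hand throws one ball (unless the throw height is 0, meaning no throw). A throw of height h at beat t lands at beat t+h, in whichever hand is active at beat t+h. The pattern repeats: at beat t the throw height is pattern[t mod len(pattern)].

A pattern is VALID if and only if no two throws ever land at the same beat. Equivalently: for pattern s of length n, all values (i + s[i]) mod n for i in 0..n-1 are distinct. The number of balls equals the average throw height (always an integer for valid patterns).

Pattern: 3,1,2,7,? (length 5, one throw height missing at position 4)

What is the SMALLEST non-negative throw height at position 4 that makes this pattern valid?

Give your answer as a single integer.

i=0: (0 + 3) mod 5 = 3
i=1: (1 + 1) mod 5 = 2
i=2: (2 + 2) mod 5 = 4
i=3: (3 + 7) mod 5 = 0
i=4: s[i]=? (unknown)
Known residues: [0, 2, 3, 4]; need a permutation of 0..4, so missing residue r = 1
Need (4 + s) mod 5 = 1; smallest s = (1 - 4) mod 5 = 2

Answer: 2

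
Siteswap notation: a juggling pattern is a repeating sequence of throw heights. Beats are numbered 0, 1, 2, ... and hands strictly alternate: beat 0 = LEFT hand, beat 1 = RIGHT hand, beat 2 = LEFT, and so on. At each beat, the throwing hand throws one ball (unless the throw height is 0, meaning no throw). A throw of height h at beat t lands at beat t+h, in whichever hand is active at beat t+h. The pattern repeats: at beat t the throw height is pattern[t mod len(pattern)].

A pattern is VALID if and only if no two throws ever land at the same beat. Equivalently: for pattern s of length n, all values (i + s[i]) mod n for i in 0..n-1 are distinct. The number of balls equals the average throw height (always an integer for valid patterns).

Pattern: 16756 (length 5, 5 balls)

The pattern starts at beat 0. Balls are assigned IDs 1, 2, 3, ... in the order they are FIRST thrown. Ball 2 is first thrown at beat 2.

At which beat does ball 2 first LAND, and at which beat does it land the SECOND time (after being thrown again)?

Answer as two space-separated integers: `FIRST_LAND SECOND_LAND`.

Answer: 9 15

Derivation:
Beat 0 (L): throw ball1 h=1 -> lands@1:R; in-air after throw: [b1@1:R]
Beat 1 (R): throw ball1 h=6 -> lands@7:R; in-air after throw: [b1@7:R]
Beat 2 (L): throw ball2 h=7 -> lands@9:R; in-air after throw: [b1@7:R b2@9:R]
Beat 3 (R): throw ball3 h=5 -> lands@8:L; in-air after throw: [b1@7:R b3@8:L b2@9:R]
Beat 4 (L): throw ball4 h=6 -> lands@10:L; in-air after throw: [b1@7:R b3@8:L b2@9:R b4@10:L]
Beat 5 (R): throw ball5 h=1 -> lands@6:L; in-air after throw: [b5@6:L b1@7:R b3@8:L b2@9:R b4@10:L]
Beat 6 (L): throw ball5 h=6 -> lands@12:L; in-air after throw: [b1@7:R b3@8:L b2@9:R b4@10:L b5@12:L]
Beat 7 (R): throw ball1 h=7 -> lands@14:L; in-air after throw: [b3@8:L b2@9:R b4@10:L b5@12:L b1@14:L]
Beat 8 (L): throw ball3 h=5 -> lands@13:R; in-air after throw: [b2@9:R b4@10:L b5@12:L b3@13:R b1@14:L]
Beat 9 (R): throw ball2 h=6 -> lands@15:R; in-air after throw: [b4@10:L b5@12:L b3@13:R b1@14:L b2@15:R]
Beat 10 (L): throw ball4 h=1 -> lands@11:R; in-air after throw: [b4@11:R b5@12:L b3@13:R b1@14:L b2@15:R]
Beat 11 (R): throw ball4 h=6 -> lands@17:R; in-air after throw: [b5@12:L b3@13:R b1@14:L b2@15:R b4@17:R]
Beat 12 (L): throw ball5 h=7 -> lands@19:R; in-air after throw: [b3@13:R b1@14:L b2@15:R b4@17:R b5@19:R]
Beat 13 (R): throw ball3 h=5 -> lands@18:L; in-air after throw: [b1@14:L b2@15:R b4@17:R b3@18:L b5@19:R]
Beat 14 (L): throw ball1 h=6 -> lands@20:L; in-air after throw: [b2@15:R b4@17:R b3@18:L b5@19:R b1@20:L]
Beat 15 (R): throw ball2 h=1 -> lands@16:L; in-air after throw: [b2@16:L b4@17:R b3@18:L b5@19:R b1@20:L]
Ball 2: thrown@2 h=7 -> first land @9; rethrown@9 h=6 -> second land @15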